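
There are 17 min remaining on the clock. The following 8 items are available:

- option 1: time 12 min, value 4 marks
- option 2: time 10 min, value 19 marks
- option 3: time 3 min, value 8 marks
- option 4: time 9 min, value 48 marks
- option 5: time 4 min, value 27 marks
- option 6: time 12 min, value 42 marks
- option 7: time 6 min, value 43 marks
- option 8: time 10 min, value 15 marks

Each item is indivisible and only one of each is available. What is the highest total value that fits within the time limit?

91 marks

Check high-value combinations within 17 min:
- option 4+option 7: time 9+6=15, value 48+43=91
- option 3+option 4+option 5: time 3+9+4=16, value 8+48+27=83
- option 3+option 5+option 7: time 3+4+6=13, value 8+27+43=78
Best: 91 marks.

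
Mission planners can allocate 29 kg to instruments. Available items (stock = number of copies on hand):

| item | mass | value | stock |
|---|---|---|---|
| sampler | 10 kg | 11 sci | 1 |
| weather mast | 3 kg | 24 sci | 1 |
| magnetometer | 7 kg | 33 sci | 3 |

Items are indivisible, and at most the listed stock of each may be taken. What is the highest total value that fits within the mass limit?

123 sci

Best selections within mass 29 and stock limits:
- 1×weather mast + 3×magnetometer: mass 24, value 123
- 1×sampler + 1×weather mast + 2×magnetometer: mass 27, value 101
Best: 123 sci.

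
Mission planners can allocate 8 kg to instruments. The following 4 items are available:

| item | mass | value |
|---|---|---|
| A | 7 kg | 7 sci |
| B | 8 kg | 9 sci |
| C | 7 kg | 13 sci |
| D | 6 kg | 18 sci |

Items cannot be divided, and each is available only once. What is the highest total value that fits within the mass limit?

18 sci

Check high-value combinations within 8 kg:
- D: mass 6, value 18
- C: mass 7, value 13
- B: mass 8, value 9
Best: 18 sci.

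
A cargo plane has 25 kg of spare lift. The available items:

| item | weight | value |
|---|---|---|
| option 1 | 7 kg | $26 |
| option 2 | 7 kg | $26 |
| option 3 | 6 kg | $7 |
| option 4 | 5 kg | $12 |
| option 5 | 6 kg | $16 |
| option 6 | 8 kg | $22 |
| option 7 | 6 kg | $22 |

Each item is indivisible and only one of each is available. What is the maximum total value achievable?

$86

Check high-value combinations within 25 kg:
- option 1+option 2+option 4+option 7: weight 7+7+5+6=25, value 26+26+12+22=86
- option 1+option 2+option 4+option 5: weight 7+7+5+6=25, value 26+26+12+16=80
- option 1+option 4+option 5+option 7: weight 7+5+6+6=24, value 26+12+16+22=76
- option 2+option 4+option 5+option 7: weight 7+5+6+6=24, value 26+12+16+22=76
Best: $86.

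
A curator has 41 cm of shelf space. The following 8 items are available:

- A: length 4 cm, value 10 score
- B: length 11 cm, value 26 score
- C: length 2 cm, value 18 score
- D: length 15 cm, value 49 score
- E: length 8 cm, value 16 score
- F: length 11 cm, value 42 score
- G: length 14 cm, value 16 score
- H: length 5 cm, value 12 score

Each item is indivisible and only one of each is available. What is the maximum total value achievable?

Check high-value combinations within 41 cm:
- C+D+E+F+H: length 2+15+8+11+5=41, value 18+49+16+42+12=137
- B+C+D+F: length 11+2+15+11=39, value 26+18+49+42=135
- A+C+D+E+F: length 4+2+15+8+11=40, value 10+18+49+16+42=135
Best: 137 score.

137 score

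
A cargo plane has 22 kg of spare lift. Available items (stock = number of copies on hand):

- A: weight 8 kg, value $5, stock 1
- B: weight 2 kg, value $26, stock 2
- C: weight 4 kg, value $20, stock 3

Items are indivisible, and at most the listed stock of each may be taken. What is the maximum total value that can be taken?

Top feasible selections:
- 2×B + 3×C: weight 16, value 112
- 1×A + 2×B + 2×C: weight 20, value 97
Best: $112.

$112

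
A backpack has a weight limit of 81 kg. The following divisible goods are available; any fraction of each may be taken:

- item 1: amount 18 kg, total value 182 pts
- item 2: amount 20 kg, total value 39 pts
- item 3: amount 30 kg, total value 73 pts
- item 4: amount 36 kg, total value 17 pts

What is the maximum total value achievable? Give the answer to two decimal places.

300.14

Take in order of value per unit:
- item 1 (182/18 per unit): all 18 → value 182, running total 182.00
- item 3 (73/30 per unit): all 30 → value 73, running total 255.00
- item 2 (39/20 per unit): all 20 → value 39, running total 294.00
- item 4 (17/36 per unit): 13 of 36 → value 13×17/36 = 6.1389, running total 300.14
Total 300.14.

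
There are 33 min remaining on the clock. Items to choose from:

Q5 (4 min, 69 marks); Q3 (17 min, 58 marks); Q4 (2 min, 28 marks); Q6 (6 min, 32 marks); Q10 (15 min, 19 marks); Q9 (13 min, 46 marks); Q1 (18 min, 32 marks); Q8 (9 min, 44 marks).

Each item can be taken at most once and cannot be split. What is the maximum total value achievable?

199 marks

Check high-value combinations within 33 min:
- Q5+Q3+Q4+Q8: time 4+17+2+9=32, value 69+58+28+44=199
- Q5+Q6+Q9+Q8: time 4+6+13+9=32, value 69+32+46+44=191
- Q5+Q4+Q9+Q8: time 4+2+13+9=28, value 69+28+46+44=187
- Q5+Q3+Q4+Q6: time 4+17+2+6=29, value 69+58+28+32=187
- Q5+Q4+Q6+Q9: time 4+2+6+13=25, value 69+28+32+46=175
Best: 199 marks.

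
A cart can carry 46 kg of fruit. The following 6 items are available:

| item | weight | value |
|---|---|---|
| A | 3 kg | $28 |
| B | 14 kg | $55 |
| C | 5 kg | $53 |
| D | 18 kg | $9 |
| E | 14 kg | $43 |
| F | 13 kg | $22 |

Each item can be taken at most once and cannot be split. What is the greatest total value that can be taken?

Check high-value combinations within 46 kg:
- A+B+C+E: weight 3+14+5+14=36, value 28+55+53+43=179
- B+C+E+F: weight 14+5+14+13=46, value 55+53+43+22=173
- A+B+C+F: weight 3+14+5+13=35, value 28+55+53+22=158
- B+C+E: weight 14+5+14=33, value 55+53+43=151
- A+B+E+F: weight 3+14+14+13=44, value 28+55+43+22=148
Best: $179.

$179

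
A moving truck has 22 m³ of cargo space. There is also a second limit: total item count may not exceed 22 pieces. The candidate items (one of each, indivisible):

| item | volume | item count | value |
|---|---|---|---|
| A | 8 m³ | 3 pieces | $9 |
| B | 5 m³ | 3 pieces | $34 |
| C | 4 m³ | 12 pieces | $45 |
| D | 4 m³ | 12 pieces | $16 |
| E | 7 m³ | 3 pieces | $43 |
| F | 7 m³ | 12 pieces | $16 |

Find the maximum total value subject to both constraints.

$122

Feasible sets respecting both limits:
- B+C+E: volume 16, item count 18, value 122
- A+C+E: volume 19, item count 18, value 97
- B+D+E: volume 16, item count 18, value 93
- B+E+F: volume 19, item count 18, value 93
Best: $122.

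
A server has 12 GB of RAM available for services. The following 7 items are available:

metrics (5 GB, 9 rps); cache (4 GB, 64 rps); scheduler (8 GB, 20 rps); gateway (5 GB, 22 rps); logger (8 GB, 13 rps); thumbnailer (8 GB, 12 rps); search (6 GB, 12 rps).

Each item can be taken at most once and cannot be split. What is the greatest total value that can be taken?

86 rps

Check high-value combinations within 12 GB:
- cache+gateway: memory 4+5=9, value 64+22=86
- cache+scheduler: memory 4+8=12, value 64+20=84
- cache+logger: memory 4+8=12, value 64+13=77
Best: 86 rps.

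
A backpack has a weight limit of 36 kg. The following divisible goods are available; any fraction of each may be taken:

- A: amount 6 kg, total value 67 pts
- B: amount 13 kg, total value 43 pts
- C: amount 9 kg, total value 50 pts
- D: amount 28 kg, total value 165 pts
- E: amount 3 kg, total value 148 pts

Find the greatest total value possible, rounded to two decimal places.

Take in order of value per unit:
- E (148/3 per unit): all 3 → value 148, running total 148.00
- A (67/6 per unit): all 6 → value 67, running total 215.00
- D (165/28 per unit): 27 of 28 → value 27×165/28 = 159.1071, running total 374.11
Total 374.11.

374.11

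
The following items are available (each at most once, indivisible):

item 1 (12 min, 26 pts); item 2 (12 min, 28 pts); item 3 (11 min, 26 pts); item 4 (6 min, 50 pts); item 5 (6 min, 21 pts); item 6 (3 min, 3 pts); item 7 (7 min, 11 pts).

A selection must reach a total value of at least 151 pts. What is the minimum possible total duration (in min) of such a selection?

Subsets with value ≥ 151, sorted by total duration:
- item 1+item 2+item 3+item 4+item 5: duration 47, value 151
- item 1+item 2+item 3+item 4+item 5+item 6: duration 50, value 154
Minimum duration: 47 min.

47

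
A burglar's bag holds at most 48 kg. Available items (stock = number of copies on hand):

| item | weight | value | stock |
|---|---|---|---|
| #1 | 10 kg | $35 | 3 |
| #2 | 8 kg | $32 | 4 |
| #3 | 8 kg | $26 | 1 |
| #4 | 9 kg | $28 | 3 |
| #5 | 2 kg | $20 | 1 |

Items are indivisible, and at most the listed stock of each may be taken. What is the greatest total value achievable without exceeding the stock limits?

Top feasible selections:
- 3×#1 + 2×#2 + 1×#5: weight 48, value 189
- 2×#1 + 3×#2 + 1×#5: weight 46, value 186
Best: $189.

$189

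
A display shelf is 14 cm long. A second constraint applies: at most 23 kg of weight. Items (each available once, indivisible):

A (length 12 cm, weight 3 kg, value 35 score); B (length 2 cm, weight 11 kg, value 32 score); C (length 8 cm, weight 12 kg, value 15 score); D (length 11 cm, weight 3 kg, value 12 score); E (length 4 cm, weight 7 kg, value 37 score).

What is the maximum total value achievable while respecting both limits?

69 score

Feasible sets respecting both limits:
- B+E: length 6, weight 18, value 69
- A+B: length 14, weight 14, value 67
- C+E: length 12, weight 19, value 52
- B+C: length 10, weight 23, value 47
Best: 69 score.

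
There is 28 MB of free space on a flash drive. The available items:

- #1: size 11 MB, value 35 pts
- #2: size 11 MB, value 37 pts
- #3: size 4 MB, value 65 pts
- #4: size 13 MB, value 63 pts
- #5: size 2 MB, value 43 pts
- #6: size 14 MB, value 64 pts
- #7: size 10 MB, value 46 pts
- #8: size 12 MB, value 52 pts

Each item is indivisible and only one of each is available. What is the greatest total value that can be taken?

206 pts

This is a 0/1 knapsack; check combinations near the capacity.
- #3+#5+#7+#8: size 4+2+10+12=28, value 65+43+46+52=206
- #2+#3+#5+#7: size 11+4+2+10=27, value 37+65+43+46=191
- #1+#3+#5+#7: size 11+4+2+10=27, value 35+65+43+46=189
Best: 206 pts.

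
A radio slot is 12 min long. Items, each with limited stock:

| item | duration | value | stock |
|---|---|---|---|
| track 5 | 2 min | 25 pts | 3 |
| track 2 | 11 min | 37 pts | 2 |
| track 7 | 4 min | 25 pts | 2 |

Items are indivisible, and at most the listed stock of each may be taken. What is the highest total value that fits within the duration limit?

100 pts

Best selections within duration 12 and stock limits:
- 3×track 5 + 1×track 7: duration 10, value 100
- 2×track 5 + 2×track 7: duration 12, value 100
Best: 100 pts.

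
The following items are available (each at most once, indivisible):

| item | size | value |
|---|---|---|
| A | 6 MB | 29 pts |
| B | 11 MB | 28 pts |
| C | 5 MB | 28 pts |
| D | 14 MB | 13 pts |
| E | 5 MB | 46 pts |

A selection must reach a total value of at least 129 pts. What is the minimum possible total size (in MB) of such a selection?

Subsets with value ≥ 129, sorted by total size:
- A+B+C+E: size 27, value 131
- A+B+C+D+E: size 41, value 144
Minimum size: 27 MB.

27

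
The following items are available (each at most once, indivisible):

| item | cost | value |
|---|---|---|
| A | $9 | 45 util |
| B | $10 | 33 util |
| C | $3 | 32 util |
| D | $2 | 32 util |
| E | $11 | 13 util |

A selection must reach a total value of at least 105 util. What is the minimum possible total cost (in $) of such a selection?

14

Subsets with value ≥ 105, sorted by total cost:
- A+C+D: cost 14, value 109
- A+B+D: cost 21, value 110
Minimum cost: 14 $.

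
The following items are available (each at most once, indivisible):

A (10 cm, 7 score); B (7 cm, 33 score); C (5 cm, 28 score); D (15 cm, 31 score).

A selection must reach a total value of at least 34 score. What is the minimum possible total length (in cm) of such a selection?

12

Subsets with value ≥ 34, sorted by total length:
- B+C: length 12, value 61
- A+C: length 15, value 35
Minimum length: 12 cm.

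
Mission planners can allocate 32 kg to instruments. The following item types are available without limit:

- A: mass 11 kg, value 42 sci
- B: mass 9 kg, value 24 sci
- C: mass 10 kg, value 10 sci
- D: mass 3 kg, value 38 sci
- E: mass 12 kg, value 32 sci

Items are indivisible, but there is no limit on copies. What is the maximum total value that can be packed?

Best value-per-unit is D at 38/3, and filling with it alone uses mass 10×3=30. No mix of the others beats 10×38 = 380.

380 sci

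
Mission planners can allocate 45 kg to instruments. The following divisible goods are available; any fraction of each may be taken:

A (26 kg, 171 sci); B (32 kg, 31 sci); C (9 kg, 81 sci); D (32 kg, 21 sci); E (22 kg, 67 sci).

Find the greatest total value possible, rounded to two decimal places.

Take in order of value per unit:
- C (81/9 per unit): all 9 → value 81, running total 81.00
- A (171/26 per unit): all 26 → value 171, running total 252.00
- E (67/22 per unit): 10 of 22 → value 10×67/22 = 30.4545, running total 282.45
Total 282.45.

282.45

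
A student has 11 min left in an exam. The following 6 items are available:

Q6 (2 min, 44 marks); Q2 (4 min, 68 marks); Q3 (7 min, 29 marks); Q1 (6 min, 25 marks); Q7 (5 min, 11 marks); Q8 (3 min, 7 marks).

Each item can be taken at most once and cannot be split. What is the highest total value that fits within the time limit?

Check high-value combinations within 11 min:
- Q6+Q2+Q7: time 2+4+5=11, value 44+68+11=123
- Q6+Q2+Q8: time 2+4+3=9, value 44+68+7=119
- Q6+Q2: time 2+4=6, value 44+68=112
- Q2+Q3: time 4+7=11, value 68+29=97
Best: 123 marks.

123 marks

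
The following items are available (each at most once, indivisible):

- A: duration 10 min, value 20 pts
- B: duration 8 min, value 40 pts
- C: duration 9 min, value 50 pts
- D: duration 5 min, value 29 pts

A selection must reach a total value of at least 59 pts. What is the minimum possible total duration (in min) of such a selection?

13

Subsets with value ≥ 59, sorted by total duration:
- B+D: duration 13, value 69
- C+D: duration 14, value 79
Minimum duration: 13 min.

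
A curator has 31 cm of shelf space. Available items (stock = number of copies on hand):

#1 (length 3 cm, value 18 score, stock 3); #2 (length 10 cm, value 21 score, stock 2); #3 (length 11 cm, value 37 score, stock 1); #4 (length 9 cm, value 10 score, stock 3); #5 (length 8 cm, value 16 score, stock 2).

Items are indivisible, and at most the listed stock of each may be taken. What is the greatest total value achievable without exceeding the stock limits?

Top feasible selections:
- 3×#1 + 1×#2 + 1×#3: length 30, value 112
- 3×#1 + 1×#3 + 1×#5: length 28, value 107
Best: 112 score.

112 score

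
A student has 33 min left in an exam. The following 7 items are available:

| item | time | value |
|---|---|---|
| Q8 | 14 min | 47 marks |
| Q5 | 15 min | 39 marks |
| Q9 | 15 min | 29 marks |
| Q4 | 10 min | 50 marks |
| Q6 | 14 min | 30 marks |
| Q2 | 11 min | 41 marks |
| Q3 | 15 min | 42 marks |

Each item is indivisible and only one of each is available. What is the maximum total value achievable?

Check high-value combinations within 33 min:
- Q8+Q4: time 14+10=24, value 47+50=97
- Q4+Q3: time 10+15=25, value 50+42=92
- Q4+Q2: time 10+11=21, value 50+41=91
- Q5+Q4: time 15+10=25, value 39+50=89
Best: 97 marks.

97 marks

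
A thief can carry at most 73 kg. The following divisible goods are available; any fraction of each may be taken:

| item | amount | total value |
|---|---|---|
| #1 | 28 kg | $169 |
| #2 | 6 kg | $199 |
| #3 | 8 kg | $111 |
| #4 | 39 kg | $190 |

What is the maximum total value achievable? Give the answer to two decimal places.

630.03

Take in order of value per unit:
- #2 (199/6 per unit): all 6 → value 199, running total 199.00
- #3 (111/8 per unit): all 8 → value 111, running total 310.00
- #1 (169/28 per unit): all 28 → value 169, running total 479.00
- #4 (190/39 per unit): 31 of 39 → value 31×190/39 = 151.0256, running total 630.03
Total 630.03.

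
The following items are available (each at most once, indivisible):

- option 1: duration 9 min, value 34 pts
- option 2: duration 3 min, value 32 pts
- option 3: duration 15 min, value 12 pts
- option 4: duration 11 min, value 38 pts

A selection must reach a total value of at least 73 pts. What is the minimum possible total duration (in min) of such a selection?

Subsets with value ≥ 73, sorted by total duration:
- option 1+option 2+option 4: duration 23, value 104
- option 1+option 2+option 3: duration 27, value 78
- option 2+option 3+option 4: duration 29, value 82
Minimum duration: 23 min.

23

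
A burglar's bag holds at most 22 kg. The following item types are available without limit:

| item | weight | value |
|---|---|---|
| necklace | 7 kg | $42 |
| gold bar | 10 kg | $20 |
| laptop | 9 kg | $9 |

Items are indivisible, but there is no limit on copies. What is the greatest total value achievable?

Best value-per-unit is necklace at 42/7, and filling with it alone uses weight 3×7=21. No mix of the others beats 3×42 = 126.

$126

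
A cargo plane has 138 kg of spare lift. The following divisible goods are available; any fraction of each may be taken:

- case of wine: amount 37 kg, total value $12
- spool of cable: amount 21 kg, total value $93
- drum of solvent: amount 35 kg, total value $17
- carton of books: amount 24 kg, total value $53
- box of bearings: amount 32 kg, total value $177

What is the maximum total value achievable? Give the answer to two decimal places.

Take in order of value per unit:
- box of bearings (177/32 per unit): all 32 → value 177, running total 177.00
- spool of cable (93/21 per unit): all 21 → value 93, running total 270.00
- carton of books (53/24 per unit): all 24 → value 53, running total 323.00
- drum of solvent (17/35 per unit): all 35 → value 17, running total 340.00
- case of wine (12/37 per unit): 26 of 37 → value 26×12/37 = 8.4324, running total 348.43
Total 348.43.

348.43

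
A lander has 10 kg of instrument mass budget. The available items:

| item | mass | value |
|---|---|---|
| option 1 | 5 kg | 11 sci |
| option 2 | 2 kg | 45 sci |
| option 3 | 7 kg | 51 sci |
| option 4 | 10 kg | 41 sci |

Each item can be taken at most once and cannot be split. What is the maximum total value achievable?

96 sci

Check high-value combinations within 10 kg:
- option 2+option 3: mass 2+7=9, value 45+51=96
- option 1+option 2: mass 5+2=7, value 11+45=56
- option 3: mass 7, value 51
- option 2: mass 2, value 45
Best: 96 sci.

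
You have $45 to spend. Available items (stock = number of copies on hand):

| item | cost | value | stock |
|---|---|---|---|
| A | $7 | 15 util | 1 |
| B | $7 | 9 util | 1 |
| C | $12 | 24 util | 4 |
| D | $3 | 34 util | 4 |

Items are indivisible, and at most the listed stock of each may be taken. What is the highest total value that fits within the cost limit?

199 util

Top feasible selections:
- 1×A + 2×C + 4×D: cost 43, value 199
- 1×B + 2×C + 4×D: cost 43, value 193
Best: 199 util.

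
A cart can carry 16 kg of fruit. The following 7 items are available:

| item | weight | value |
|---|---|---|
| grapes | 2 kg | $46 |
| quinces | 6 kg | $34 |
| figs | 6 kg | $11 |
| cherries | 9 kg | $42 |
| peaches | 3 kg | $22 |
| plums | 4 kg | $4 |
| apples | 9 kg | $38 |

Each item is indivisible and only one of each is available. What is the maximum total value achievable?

Check high-value combinations within 16 kg:
- grapes+cherries+peaches: weight 2+9+3=14, value 46+42+22=110
- grapes+peaches+apples: weight 2+3+9=14, value 46+22+38=106
- grapes+quinces+peaches+plums: weight 2+6+3+4=15, value 46+34+22+4=106
- grapes+quinces+peaches: weight 2+6+3=11, value 46+34+22=102
Best: $110.

$110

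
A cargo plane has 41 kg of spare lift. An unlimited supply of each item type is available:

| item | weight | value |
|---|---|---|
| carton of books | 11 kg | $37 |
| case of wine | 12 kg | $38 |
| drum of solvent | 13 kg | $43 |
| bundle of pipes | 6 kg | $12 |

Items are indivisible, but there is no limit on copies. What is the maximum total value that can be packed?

$129

Best value-per-unit is carton of books at 37/11; filling with it alone gives 3×37 = 111.
Optimal mix: 2×carton of books + 1×drum of solvent + 1×bundle of pipes → weight 41, value 129.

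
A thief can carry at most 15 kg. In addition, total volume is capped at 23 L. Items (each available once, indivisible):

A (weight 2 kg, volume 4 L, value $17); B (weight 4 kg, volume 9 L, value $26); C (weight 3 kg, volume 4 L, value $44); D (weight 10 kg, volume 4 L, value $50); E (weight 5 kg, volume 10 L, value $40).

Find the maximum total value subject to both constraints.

Feasible sets respecting both limits:
- A+C+D: weight 15, volume 12, value 111
- B+C+E: weight 12, volume 23, value 110
- A+C+E: weight 10, volume 18, value 101
- C+D: weight 13, volume 8, value 94
Best: $111.

$111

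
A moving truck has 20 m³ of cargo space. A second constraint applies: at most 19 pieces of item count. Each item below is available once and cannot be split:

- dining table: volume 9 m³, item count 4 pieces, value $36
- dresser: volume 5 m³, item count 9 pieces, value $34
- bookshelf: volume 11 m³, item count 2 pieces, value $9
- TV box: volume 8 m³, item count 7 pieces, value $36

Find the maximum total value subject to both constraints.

$72

Feasible sets respecting both limits:
- dining table+TV box: volume 17, item count 11, value 72
- dining table+dresser: volume 14, item count 13, value 70
- dresser+TV box: volume 13, item count 16, value 70
Best: $72.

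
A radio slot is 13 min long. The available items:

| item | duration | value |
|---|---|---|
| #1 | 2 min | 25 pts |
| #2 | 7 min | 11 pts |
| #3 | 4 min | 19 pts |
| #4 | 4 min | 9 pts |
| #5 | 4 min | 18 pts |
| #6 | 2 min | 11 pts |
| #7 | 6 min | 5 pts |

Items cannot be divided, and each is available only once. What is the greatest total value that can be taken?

73 pts

Check high-value combinations within 13 min:
- #1+#3+#5+#6: duration 2+4+4+2=12, value 25+19+18+11=73
- #1+#3+#4+#6: duration 2+4+4+2=12, value 25+19+9+11=64
- #1+#4+#5+#6: duration 2+4+4+2=12, value 25+9+18+11=63
- #1+#3+#5: duration 2+4+4=10, value 25+19+18=62
Best: 73 pts.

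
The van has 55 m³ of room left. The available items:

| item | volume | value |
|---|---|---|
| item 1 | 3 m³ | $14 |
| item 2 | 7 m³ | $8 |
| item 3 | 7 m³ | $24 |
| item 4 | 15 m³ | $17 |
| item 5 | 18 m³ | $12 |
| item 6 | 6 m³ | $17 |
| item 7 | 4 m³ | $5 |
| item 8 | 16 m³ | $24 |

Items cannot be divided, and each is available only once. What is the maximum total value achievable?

$104

Check high-value combinations within 55 m³:
- item 1+item 2+item 3+item 4+item 6+item 8: volume 3+7+7+15+6+16=54, value 14+8+24+17+17+24=104
- item 1+item 3+item 4+item 6+item 7+item 8: volume 3+7+15+6+4+16=51, value 14+24+17+17+5+24=101
- item 1+item 3+item 4+item 6+item 8: volume 3+7+15+6+16=47, value 14+24+17+17+24=96
Best: $104.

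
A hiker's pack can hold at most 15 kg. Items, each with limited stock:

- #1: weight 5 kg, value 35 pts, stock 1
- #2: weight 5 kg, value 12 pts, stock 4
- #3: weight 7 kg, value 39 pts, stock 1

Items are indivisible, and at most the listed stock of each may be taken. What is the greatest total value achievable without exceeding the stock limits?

Best selections within weight 15 and stock limits:
- 1×#1 + 1×#3: weight 12, value 74
- 1×#1 + 2×#2: weight 15, value 59
- 1×#2 + 1×#3: weight 12, value 51
Best: 74 pts.

74 pts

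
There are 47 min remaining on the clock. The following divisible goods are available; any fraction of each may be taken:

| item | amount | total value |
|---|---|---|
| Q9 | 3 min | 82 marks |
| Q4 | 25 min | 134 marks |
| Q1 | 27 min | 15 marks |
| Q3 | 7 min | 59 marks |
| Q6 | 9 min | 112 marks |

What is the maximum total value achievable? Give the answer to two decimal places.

388.67

Take in order of value per unit:
- Q9 (82/3 per unit): all 3 → value 82, running total 82.00
- Q6 (112/9 per unit): all 9 → value 112, running total 194.00
- Q3 (59/7 per unit): all 7 → value 59, running total 253.00
- Q4 (134/25 per unit): all 25 → value 134, running total 387.00
- Q1 (15/27 per unit): 3 of 27 → value 3×15/27 = 1.6667, running total 388.67
Total 388.67.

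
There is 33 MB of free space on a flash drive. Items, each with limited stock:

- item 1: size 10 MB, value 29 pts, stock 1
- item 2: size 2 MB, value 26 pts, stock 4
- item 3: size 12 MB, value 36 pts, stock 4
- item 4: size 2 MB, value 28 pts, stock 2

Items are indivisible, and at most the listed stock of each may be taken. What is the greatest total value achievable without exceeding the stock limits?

199 pts

Best selections within size 33 and stock limits:
- 1×item 1 + 3×item 2 + 1×item 3 + 2×item 4: size 32, value 199
- 1×item 1 + 4×item 2 + 1×item 3 + 1×item 4: size 32, value 197
- 4×item 2 + 1×item 3 + 2×item 4: size 24, value 196
Best: 199 pts.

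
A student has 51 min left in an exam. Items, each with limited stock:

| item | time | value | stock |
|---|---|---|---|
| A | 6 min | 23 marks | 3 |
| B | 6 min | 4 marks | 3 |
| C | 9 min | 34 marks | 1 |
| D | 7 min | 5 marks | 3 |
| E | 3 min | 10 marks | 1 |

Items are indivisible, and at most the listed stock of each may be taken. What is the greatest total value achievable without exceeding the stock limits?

Top feasible selections:
- 3×A + 1×C + 3×D + 1×E: time 51, value 128
- 3×A + 1×B + 1×C + 2×D + 1×E: time 50, value 127
- 3×A + 2×B + 1×C + 1×D + 1×E: time 49, value 126
- 3×A + 3×B + 1×C + 1×E: time 48, value 125
Best: 128 marks.

128 marks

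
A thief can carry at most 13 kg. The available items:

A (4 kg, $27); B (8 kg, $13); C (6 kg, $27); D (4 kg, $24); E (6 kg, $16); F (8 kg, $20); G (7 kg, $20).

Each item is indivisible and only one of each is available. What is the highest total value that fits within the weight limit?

$54

Check high-value combinations within 13 kg:
- A+C: weight 4+6=10, value 27+27=54
- A+D: weight 4+4=8, value 27+24=51
- C+D: weight 6+4=10, value 27+24=51
Best: $54.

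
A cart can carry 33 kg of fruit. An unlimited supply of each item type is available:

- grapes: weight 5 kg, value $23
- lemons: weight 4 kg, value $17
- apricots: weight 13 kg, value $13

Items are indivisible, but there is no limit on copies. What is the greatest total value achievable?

Best value-per-unit is grapes at 23/5; filling with it alone gives 6×23 = 138.
Optimal mix: 5×grapes + 2×lemons → weight 33, value 149.

$149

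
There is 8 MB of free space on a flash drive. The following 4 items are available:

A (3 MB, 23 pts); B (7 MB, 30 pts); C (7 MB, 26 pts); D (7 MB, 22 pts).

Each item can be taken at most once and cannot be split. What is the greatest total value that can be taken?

30 pts

Check high-value combinations within 8 MB:
- B: size 7, value 30
- C: size 7, value 26
- A: size 3, value 23
Best: 30 pts.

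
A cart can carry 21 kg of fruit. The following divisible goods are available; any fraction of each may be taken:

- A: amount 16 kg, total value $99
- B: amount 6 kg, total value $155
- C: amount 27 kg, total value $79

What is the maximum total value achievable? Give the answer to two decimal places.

Take in order of value per unit:
- B (155/6 per unit): all 6 → value 155, running total 155.00
- A (99/16 per unit): 15 of 16 → value 15×99/16 = 92.8125, running total 247.81
Total 247.81.

247.81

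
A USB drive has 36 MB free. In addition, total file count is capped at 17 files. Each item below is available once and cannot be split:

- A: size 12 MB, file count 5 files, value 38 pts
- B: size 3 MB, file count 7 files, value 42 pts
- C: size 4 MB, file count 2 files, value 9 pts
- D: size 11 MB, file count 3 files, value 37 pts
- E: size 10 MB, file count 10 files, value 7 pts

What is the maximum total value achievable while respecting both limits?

Feasible sets respecting both limits:
- A+B+C+D: size 30, file count 17, value 126
- A+B+D: size 26, file count 15, value 117
- A+B+C: size 19, file count 14, value 89
Best: 126 pts.

126 pts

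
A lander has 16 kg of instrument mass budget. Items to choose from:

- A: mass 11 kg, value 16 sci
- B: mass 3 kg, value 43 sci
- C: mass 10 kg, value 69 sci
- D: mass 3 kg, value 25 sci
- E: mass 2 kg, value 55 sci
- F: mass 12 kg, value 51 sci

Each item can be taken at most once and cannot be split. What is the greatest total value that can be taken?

Check high-value combinations within 16 kg:
- B+C+E: mass 3+10+2=15, value 43+69+55=167
- C+D+E: mass 10+3+2=15, value 69+25+55=149
- B+C+D: mass 3+10+3=16, value 43+69+25=137
Best: 167 sci.

167 sci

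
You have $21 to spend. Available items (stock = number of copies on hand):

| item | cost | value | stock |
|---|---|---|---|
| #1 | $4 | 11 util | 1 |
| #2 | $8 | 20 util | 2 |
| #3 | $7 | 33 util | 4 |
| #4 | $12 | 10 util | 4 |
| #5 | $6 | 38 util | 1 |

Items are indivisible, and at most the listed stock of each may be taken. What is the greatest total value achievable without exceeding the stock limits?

Best selections within cost 21 and stock limits:
- 2×#3 + 1×#5: cost 20, value 104
- 3×#3: cost 21, value 99
- 1×#2 + 1×#3 + 1×#5: cost 21, value 91
Best: 104 util.

104 util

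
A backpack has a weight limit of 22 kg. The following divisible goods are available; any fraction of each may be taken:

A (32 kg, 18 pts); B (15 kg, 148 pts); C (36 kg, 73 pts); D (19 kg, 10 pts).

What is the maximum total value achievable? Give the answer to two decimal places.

Take in order of value per unit:
- B (148/15 per unit): all 15 → value 148, running total 148.00
- C (73/36 per unit): 7 of 36 → value 7×73/36 = 14.1944, running total 162.19
Total 162.19.

162.19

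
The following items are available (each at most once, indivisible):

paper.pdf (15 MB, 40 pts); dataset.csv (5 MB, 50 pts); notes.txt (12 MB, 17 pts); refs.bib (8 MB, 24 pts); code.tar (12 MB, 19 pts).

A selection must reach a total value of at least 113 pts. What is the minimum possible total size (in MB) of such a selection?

28

Subsets with value ≥ 113, sorted by total size:
- paper.pdf+dataset.csv+refs.bib: size 28, value 114
- paper.pdf+dataset.csv+refs.bib+code.tar: size 40, value 133
- paper.pdf+dataset.csv+notes.txt+refs.bib: size 40, value 131
Minimum size: 28 MB.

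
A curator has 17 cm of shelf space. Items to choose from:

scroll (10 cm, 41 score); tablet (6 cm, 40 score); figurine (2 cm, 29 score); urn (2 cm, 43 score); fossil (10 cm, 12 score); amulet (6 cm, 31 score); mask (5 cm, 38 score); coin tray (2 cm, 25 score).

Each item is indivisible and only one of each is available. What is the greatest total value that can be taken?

175 score

Check high-value combinations within 17 cm:
- tablet+figurine+urn+mask+coin tray: length 6+2+2+5+2=17, value 40+29+43+38+25=175
- figurine+urn+amulet+mask+coin tray: length 2+2+6+5+2=17, value 29+43+31+38+25=166
- tablet+figurine+urn+mask: length 6+2+2+5=15, value 40+29+43+38=150
- tablet+urn+mask+coin tray: length 6+2+5+2=15, value 40+43+38+25=146
- tablet+figurine+urn+amulet: length 6+2+2+6=16, value 40+29+43+31=143
Best: 175 score.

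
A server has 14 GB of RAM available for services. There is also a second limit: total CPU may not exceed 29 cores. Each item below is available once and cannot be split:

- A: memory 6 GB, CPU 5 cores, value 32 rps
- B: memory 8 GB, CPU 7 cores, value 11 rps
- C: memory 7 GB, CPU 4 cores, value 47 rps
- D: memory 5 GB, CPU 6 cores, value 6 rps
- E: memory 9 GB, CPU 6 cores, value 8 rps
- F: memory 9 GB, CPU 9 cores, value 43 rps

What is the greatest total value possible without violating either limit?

79 rps

Feasible sets respecting both limits:
- A+C: memory 13, CPU 9, value 79
- C+D: memory 12, CPU 10, value 53
- D+F: memory 14, CPU 15, value 49
Best: 79 rps.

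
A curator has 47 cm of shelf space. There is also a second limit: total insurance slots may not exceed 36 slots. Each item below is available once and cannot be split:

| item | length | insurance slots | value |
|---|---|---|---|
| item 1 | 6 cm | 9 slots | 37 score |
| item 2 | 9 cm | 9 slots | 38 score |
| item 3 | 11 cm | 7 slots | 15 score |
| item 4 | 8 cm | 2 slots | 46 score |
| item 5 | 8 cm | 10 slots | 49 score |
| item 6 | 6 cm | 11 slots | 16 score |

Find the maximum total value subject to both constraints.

Feasible sets respecting both limits:
- item 1+item 2+item 4+item 5: length 31, insurance slots 30, value 170
- item 2+item 4+item 5+item 6: length 31, insurance slots 32, value 149
- item 2+item 3+item 4+item 5: length 36, insurance slots 28, value 148
Best: 170 score.

170 score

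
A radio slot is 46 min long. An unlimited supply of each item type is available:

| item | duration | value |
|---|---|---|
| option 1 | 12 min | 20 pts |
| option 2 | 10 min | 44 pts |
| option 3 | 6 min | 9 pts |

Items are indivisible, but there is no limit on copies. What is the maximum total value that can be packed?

185 pts

Best value-per-unit is option 2 at 44/10; filling with it alone gives 4×44 = 176.
Optimal mix: 4×option 2 + 1×option 3 → duration 46, value 185.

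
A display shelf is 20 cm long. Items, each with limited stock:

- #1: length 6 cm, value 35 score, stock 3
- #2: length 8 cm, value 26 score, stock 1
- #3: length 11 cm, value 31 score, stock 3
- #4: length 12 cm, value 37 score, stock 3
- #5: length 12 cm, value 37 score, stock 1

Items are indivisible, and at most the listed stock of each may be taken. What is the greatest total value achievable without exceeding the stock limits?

105 score

Top feasible selections:
- 3×#1: length 18, value 105
- 2×#1 + 1×#2: length 20, value 96
Best: 105 score.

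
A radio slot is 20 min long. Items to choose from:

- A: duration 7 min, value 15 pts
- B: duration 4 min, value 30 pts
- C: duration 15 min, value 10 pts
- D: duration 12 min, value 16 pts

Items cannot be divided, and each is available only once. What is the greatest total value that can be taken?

Check high-value combinations within 20 min:
- B+D: duration 4+12=16, value 30+16=46
- A+B: duration 7+4=11, value 15+30=45
- B+C: duration 4+15=19, value 30+10=40
Best: 46 pts.

46 pts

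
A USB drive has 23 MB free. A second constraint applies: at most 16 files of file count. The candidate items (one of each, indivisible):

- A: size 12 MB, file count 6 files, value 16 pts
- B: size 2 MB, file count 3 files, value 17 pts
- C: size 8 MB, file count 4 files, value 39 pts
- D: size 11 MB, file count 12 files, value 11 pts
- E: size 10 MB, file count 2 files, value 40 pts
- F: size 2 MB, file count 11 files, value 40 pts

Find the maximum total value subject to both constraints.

97 pts

Feasible sets respecting both limits:
- B+E+F: size 14, file count 16, value 97
- B+C+E: size 20, file count 9, value 96
- E+F: size 12, file count 13, value 80
Best: 97 pts.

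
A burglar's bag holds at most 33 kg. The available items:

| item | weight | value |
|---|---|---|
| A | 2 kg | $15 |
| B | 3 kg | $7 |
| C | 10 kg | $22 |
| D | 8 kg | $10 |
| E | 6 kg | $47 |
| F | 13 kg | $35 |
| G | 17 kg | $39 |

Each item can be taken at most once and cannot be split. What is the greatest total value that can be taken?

Check high-value combinations within 33 kg:
- A+C+E+F: weight 2+10+6+13=31, value 15+22+47+35=119
- A+B+D+E+F: weight 2+3+8+6+13=32, value 15+7+10+47+35=114
- B+C+E+F: weight 3+10+6+13=32, value 7+22+47+35=111
- A+D+E+G: weight 2+8+6+17=33, value 15+10+47+39=111
- A+B+E+G: weight 2+3+6+17=28, value 15+7+47+39=108
Best: $119.

$119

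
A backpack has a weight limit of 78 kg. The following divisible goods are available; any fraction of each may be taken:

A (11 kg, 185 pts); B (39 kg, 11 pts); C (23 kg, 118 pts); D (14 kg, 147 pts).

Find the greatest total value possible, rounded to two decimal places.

Take in order of value per unit:
- A (185/11 per unit): all 11 → value 185, running total 185.00
- D (147/14 per unit): all 14 → value 147, running total 332.00
- C (118/23 per unit): all 23 → value 118, running total 450.00
- B (11/39 per unit): 30 of 39 → value 30×11/39 = 8.4615, running total 458.46
Total 458.46.

458.46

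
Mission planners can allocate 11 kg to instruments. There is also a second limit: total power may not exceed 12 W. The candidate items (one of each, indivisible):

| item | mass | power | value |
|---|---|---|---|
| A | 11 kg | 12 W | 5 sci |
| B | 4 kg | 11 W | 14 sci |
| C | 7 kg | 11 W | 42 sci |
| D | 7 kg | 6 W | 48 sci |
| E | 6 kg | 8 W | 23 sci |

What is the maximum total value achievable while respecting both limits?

48 sci

Feasible sets respecting both limits:
- D: mass 7, power 6, value 48
- C: mass 7, power 11, value 42
- E: mass 6, power 8, value 23
Best: 48 sci.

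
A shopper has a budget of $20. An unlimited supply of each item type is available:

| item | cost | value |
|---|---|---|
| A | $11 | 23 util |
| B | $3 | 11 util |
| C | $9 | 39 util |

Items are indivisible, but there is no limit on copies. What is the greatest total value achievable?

Best value-per-unit is C at 39/9, and filling with it alone uses cost 2×9=18. No mix of the others beats 2×39 = 78.

78 util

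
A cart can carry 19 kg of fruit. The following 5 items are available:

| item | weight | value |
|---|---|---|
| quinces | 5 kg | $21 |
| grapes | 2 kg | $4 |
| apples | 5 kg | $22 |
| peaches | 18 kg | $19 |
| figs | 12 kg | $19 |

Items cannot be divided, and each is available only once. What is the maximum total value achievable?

This is a 0/1 knapsack; check combinations near the capacity.
- quinces+grapes+apples: weight 5+2+5=12, value 21+4+22=47
- grapes+apples+figs: weight 2+5+12=19, value 4+22+19=45
- quinces+grapes+figs: weight 5+2+12=19, value 21+4+19=44
Best: $47.

$47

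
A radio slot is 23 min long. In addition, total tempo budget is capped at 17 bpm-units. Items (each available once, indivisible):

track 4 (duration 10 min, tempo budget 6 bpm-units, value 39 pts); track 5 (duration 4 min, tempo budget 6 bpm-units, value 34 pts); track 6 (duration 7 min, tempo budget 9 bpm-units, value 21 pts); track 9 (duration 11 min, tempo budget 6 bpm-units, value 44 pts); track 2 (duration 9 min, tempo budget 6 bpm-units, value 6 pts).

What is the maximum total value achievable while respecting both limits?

Feasible sets respecting both limits:
- track 4+track 9: duration 21, tempo budget 12, value 83
- track 5+track 9: duration 15, tempo budget 12, value 78
- track 4+track 5: duration 14, tempo budget 12, value 73
- track 6+track 9: duration 18, tempo budget 15, value 65
Best: 83 pts.

83 pts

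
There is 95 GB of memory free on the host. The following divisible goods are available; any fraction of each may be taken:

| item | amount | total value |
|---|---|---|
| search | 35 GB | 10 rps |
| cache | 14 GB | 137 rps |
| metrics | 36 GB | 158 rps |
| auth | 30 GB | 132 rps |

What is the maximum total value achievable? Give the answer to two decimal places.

431.29

Take in order of value per unit:
- cache (137/14 per unit): all 14 → value 137, running total 137.00
- auth (132/30 per unit): all 30 → value 132, running total 269.00
- metrics (158/36 per unit): all 36 → value 158, running total 427.00
- search (10/35 per unit): 15 of 35 → value 15×10/35 = 4.2857, running total 431.29
Total 431.29.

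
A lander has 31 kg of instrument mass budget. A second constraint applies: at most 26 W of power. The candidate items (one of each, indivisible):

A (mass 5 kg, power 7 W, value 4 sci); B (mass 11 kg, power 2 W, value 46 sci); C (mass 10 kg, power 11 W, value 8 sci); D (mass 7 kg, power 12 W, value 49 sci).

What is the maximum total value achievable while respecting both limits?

Feasible sets respecting both limits:
- B+C+D: mass 28, power 25, value 103
- A+B+D: mass 23, power 21, value 99
- B+D: mass 18, power 14, value 95
- A+B+C: mass 26, power 20, value 58
Best: 103 sci.

103 sci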